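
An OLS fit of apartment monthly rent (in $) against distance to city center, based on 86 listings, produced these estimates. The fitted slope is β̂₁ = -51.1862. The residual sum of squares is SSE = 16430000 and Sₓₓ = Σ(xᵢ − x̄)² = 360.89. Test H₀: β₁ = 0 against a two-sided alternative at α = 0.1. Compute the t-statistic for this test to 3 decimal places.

t = -2.199

MSE = SSE/(n − 2) = 16430000/84 = 195595.
SE(β̂₁) = √(MSE/Sₓₓ) = √(195595/360.89) = 23.2805.
t = -51.1862 / 23.2805 = -2.199.
df = n − 2 = 84.
Two-sided p ≈ 0.0307, which is < 0.1, so reject H₀.
There is evidence that distance to city center is associated with apartment monthly rent.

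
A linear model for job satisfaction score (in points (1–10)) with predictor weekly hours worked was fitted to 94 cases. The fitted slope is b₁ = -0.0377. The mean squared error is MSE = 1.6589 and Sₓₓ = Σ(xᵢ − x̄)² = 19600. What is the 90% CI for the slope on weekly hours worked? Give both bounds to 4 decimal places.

(-0.0530, -0.0224)

SE(b₁) = √(MSE/Sₓₓ) = √(1.6589/19600) = 0.00919988.
df = n − 2 = 92.
t* = t_{0.05, 92} = 1.661585.
Margin = t* × SE = 1.661585 × 0.00919988 = 0.015286.
CI: -0.0377 ± 0.015286 → (-0.0530, -0.0224).
With 90% confidence, each one-unit increase in weekly hours worked is associated with a change of between -0.0530 and -0.0224 points (1–10) in job satisfaction score.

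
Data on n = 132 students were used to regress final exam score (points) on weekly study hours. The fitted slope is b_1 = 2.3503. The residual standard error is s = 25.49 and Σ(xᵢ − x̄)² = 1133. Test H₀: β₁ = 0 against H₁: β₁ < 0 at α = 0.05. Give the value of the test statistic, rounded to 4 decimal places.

t = 3.1036

SE(b_1) = s/√Sₓₓ = 25.49/√1133 = 0.757277.
t = 2.3503 / 0.757277 = 3.1036.
df = n − 2 = 130.
One-sided p ≈ 0.9988, which is ≥ 0.05, so fail to reject H₀.
The data do not give significant evidence that the true slope on weekly study hours is negative.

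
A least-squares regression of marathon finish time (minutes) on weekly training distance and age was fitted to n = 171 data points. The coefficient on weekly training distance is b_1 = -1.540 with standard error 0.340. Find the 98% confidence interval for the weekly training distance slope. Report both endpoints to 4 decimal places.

df = n − k − 1 = 171 − 2 − 1 = 168.
t* = t_{0.01, 168} = 2.348749.
Margin = t* × SE = 2.348749 × 0.340 = 0.798575.
CI: -1.540 ± 0.798575 → (-2.3386, -0.7414).
With 98% confidence, each one-unit increase in weekly training distance is associated with a change of between -2.3386 and -0.7414 minutes in marathon finish time, holding the other predictors fixed.

(-2.3386, -0.7414)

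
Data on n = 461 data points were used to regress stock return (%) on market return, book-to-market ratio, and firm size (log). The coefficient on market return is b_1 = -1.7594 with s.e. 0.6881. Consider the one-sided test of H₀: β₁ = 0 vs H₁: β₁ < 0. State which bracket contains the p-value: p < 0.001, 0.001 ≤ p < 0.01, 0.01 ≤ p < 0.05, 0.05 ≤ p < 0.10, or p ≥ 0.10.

0.001 ≤ p < 0.01

t = -1.7594 / 0.6881 = -2.557.
df = n − k − 1 = 461 − 3 − 1 = 457.
One-sided p = P(T_{457} < t) ≈ 0.0054.
So 0.001 ≤ p < 0.01.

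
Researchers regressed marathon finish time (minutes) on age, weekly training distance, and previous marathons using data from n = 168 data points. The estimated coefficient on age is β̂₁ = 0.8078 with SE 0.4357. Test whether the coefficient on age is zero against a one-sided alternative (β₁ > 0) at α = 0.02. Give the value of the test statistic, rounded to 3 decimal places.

t = 1.854

H₀: β₁ = 0 vs H₁: β₁ > 0.
t = (β̂₁ − β₁⁰)/SE = 0.8078 / 0.4357 = 1.854.
df = n − k − 1 = 168 − 3 − 1 = 164.
One-sided p ≈ 0.0328, which is ≥ 0.02, so fail to reject H₀.
The data do not give significant evidence that the true slope on age is positive, holding the other predictors fixed.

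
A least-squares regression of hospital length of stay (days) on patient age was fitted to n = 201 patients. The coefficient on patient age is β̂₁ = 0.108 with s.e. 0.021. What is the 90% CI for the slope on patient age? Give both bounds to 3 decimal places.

df = n − 2 = 201 − 2 = 199.
t* = t_{0.05, 199} = 1.652547.
Margin = t* × SE = 1.652547 × 0.021 = 0.03470.
CI: 0.108 ± 0.03470 → (0.073, 0.143).
With 90% confidence, each one-unit increase in patient age is associated with a change of between 0.073 and 0.143 days in hospital length of stay.

(0.073, 0.143)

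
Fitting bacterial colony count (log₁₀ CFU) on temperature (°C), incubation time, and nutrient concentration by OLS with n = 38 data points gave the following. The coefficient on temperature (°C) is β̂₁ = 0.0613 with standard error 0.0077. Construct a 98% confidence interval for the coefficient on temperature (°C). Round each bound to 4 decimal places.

(0.0425, 0.0801)

df = n − k − 1 = 38 − 3 − 1 = 34.
t* = t_{0.01, 34} = 2.44115.
Margin = t* × SE = 2.44115 × 0.0077 = 0.018797.
CI: 0.0613 ± 0.018797 → (0.0425, 0.0801).
With 98% confidence, each one-unit increase in temperature (°C) is associated with a change of between 0.0425 and 0.0801 log₁₀ CFU in bacterial colony count, holding the other predictors fixed.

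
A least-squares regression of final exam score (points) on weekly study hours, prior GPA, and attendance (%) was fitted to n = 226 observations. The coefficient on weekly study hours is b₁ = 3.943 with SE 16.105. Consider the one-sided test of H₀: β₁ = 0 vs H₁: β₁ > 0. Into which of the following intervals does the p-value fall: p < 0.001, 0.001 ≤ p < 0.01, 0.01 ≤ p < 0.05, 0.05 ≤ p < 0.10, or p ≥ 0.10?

p ≥ 0.10

t = 3.943 / 16.105 = 0.245.
df = n − k − 1 = 226 − 3 − 1 = 222.
One-sided p = P(T_{222} > t) ≈ 0.4034.
So p ≥ 0.10.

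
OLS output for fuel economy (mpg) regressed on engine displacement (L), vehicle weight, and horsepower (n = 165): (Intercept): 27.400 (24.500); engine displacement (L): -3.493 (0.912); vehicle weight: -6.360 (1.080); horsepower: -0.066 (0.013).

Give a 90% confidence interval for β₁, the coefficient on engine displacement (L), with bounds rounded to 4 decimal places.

Read off: b = -3.493, SE = 0.912 for engine displacement (L).
df = n − k − 1 = 165 − 3 − 1 = 161.
t* = t_{0.05, 161} = 1.654373.
Margin = t* × SE = 1.654373 × 0.912 = 1.508788.
CI: -3.493 ± 1.508788 → (-5.0018, -1.9842).

(-5.0018, -1.9842)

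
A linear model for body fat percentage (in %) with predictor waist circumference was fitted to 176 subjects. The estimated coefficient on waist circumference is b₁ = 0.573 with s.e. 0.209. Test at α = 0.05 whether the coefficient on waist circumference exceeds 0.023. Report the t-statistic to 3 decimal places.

t = 2.632

H₀: β₁ = 0.023 vs H₁: β₁ > 0.023.
t = (b₁ − β₁⁰)/SE = (0.573 − 0.023) / 0.209 = 2.632.
df = n − 2 = 176 − 2 = 174.
One-sided p ≈ 0.0046, which is < 0.05, so reject H₀.
There is evidence that the true slope on waist circumference exceeds 0.023 % per unit.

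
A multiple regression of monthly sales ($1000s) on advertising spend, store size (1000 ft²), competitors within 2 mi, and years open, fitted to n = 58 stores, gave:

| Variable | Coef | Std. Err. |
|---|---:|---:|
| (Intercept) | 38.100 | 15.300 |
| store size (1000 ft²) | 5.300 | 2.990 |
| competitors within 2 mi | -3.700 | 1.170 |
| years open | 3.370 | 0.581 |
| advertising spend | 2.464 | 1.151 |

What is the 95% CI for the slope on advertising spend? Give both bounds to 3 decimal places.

(0.155, 4.773)

Read off: b = 2.464, SE = 1.151 for advertising spend.
df = n − k − 1 = 58 − 4 − 1 = 53.
t* = t_{0.025, 53} = 2.005746.
Margin = t* × SE = 2.005746 × 1.151 = 2.30861.
CI: 2.464 ± 2.30861 → (0.155, 4.773).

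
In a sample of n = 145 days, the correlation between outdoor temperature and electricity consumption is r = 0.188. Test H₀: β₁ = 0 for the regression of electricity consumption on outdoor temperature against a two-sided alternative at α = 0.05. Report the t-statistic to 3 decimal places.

t = r·√(n − 2)/√(1 − r²) = 0.188·√143/√0.964656 = 2.289.
df = n − 2 = 143.
Two-sided p ≈ 0.0235, which is < 0.05, so reject H₀.
There is evidence of a linear association between outdoor temperature and electricity consumption.

t = 2.289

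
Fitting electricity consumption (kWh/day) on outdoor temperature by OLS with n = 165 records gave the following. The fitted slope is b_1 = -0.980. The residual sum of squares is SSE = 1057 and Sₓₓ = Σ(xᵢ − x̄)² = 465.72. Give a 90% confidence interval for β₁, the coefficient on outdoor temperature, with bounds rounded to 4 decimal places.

(-1.1752, -0.7848)

MSE = SSE/(n − 2) = 1057/163 = 6.48466.
SE(b_1) = √(MSE/Sₓₓ) = √(6.48466/465.72) = 0.118.
df = n − 2 = 163.
t* = t_{0.05, 163} = 1.654256.
Margin = t* × SE = 1.654256 × 0.118 = 0.195202.
CI: -0.980 ± 0.195202 → (-1.1752, -0.7848).
With 90% confidence, each one-unit increase in outdoor temperature is associated with a change of between -1.1752 and -0.7848 kWh/day in electricity consumption.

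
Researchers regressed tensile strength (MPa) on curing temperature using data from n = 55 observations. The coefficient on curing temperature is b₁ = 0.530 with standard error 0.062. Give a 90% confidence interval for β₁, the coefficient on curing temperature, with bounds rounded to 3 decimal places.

df = n − 2 = 55 − 2 = 53.
t* = t_{0.05, 53} = 1.674116.
Margin = t* × SE = 1.674116 × 0.062 = 0.10380.
CI: 0.530 ± 0.10380 → (0.426, 0.634).
With 90% confidence, each one-unit increase in curing temperature is associated with a change of between 0.426 and 0.634 MPa in tensile strength.

(0.426, 0.634)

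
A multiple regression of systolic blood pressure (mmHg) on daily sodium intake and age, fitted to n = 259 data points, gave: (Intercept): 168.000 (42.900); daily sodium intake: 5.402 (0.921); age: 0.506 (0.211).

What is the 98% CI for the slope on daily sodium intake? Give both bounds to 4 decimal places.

(3.2459, 7.5581)

Read off: b = 5.402, SE = 0.921 for daily sodium intake.
df = n − k − 1 = 259 − 2 − 1 = 256.
t* = t_{0.01, 256} = 2.341002.
Margin = t* × SE = 2.341002 × 0.921 = 2.156063.
CI: 5.402 ± 2.156063 → (3.2459, 7.5581).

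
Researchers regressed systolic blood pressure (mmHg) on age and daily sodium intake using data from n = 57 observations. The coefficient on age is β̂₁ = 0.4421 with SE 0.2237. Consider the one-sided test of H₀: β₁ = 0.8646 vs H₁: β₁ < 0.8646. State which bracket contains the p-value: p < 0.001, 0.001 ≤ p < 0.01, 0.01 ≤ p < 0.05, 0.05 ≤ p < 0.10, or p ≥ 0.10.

0.01 ≤ p < 0.05

t = (0.4421 − 0.8646) / 0.2237 = -1.889.
df = n − k − 1 = 57 − 2 − 1 = 54.
One-sided p = P(T_{54} < t) ≈ 0.0322.
So 0.01 ≤ p < 0.05.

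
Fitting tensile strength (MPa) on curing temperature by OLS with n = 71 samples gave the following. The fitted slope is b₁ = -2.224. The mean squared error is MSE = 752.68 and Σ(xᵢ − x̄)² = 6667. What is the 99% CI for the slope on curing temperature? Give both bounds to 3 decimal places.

(-3.114, -1.334)

SE(b₁) = √(MSE/Sₓₓ) = √(752.68/6667) = 0.336001.
df = n − 2 = 69.
t* = t_{0.005, 69} = 2.648977.
Margin = t* × SE = 2.648977 × 0.336001 = 0.89006.
CI: -2.224 ± 0.89006 → (-3.114, -1.334).
With 99% confidence, each one-unit increase in curing temperature is associated with a change of between -3.114 and -1.334 MPa in tensile strength.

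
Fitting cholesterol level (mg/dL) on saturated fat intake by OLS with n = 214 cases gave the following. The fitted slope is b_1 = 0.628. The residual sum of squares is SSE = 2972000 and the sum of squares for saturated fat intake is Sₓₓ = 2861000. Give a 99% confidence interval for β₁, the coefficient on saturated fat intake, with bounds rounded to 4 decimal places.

(0.4461, 0.8099)

MSE = SSE/(n − 2) = 2972000/212 = 14018.9.
SE(b_1) = √(MSE/Sₓₓ) = √(14018.9/2861000) = 0.0699999.
df = n − 2 = 212.
t* = t_{0.005, 212} = 2.599218.
Margin = t* × SE = 2.599218 × 0.0699999 = 0.181945.
CI: 0.628 ± 0.181945 → (0.4461, 0.8099).
With 99% confidence, each one-unit increase in saturated fat intake is associated with a change of between 0.4461 and 0.8099 mg/dL in cholesterol level.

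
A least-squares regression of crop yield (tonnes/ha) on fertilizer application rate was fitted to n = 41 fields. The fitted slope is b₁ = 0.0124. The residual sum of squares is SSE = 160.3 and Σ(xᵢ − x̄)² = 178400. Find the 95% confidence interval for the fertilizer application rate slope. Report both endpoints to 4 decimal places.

(0.0027, 0.0221)

MSE = SSE/(n − 2) = 160.3/39 = 4.11026.
SE(b₁) = √(MSE/Sₓₓ) = √(4.11026/178400) = 0.00479995.
df = n − 2 = 39.
t* = t_{0.025, 39} = 2.022691.
Margin = t* × SE = 2.022691 × 0.00479995 = 0.009709.
CI: 0.0124 ± 0.009709 → (0.0027, 0.0221).
With 95% confidence, each one-unit increase in fertilizer application rate is associated with a change of between 0.0027 and 0.0221 tonnes/ha in crop yield.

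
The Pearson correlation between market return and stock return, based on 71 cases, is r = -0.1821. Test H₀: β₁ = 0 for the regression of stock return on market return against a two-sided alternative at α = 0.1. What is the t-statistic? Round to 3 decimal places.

t = r·√(n − 2)/√(1 − r²) = -0.1821·√69/√0.96684 = -1.538.
df = n − 2 = 69.
Two-sided p ≈ 0.1285, which is ≥ 0.1, so fail to reject H₀.
The data do not give significant evidence of a linear association between market return and stock return.

t = -1.538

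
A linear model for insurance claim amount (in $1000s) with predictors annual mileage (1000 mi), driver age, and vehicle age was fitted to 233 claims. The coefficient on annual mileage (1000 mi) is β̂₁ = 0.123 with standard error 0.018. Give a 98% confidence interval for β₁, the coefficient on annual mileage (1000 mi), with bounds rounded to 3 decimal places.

df = n − k − 1 = 233 − 3 − 1 = 229.
t* = t_{0.01, 229} = 2.342742.
Margin = t* × SE = 2.342742 × 0.018 = 0.04217.
CI: 0.123 ± 0.04217 → (0.081, 0.165).
With 98% confidence, each one-unit increase in annual mileage (1000 mi) is associated with a change of between 0.081 and 0.165 $1000s in insurance claim amount, holding the other predictors fixed.

(0.081, 0.165)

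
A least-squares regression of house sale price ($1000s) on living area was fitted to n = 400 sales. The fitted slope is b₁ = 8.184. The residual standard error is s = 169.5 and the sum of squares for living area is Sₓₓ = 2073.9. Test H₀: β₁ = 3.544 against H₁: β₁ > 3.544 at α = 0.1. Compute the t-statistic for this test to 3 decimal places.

t = 1.247

SE(b₁) = s/√Sₓₓ = 169.5/√2073.9 = 3.722.
t = (8.184 − 3.544) / 3.722 = 1.247.
df = n − 2 = 398.
One-sided p ≈ 0.1066, which is ≥ 0.1, so fail to reject H₀.
The data do not give significant evidence that the true slope on living area exceeds 3.544 $1000s per unit.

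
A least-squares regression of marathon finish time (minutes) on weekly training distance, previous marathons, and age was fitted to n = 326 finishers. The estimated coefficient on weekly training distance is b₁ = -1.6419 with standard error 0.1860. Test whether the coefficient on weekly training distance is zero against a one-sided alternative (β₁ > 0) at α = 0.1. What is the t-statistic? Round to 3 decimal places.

H₀: β₁ = 0 vs H₁: β₁ > 0.
t = (b₁ − β₁⁰)/SE = -1.6419 / 0.1860 = -8.827.
df = n − k − 1 = 326 − 3 − 1 = 322.
One-sided p ≈ 1.0000, which is ≥ 0.1, so fail to reject H₀.
The data do not give significant evidence that the true slope on weekly training distance is positive, holding the other predictors fixed.

t = -8.827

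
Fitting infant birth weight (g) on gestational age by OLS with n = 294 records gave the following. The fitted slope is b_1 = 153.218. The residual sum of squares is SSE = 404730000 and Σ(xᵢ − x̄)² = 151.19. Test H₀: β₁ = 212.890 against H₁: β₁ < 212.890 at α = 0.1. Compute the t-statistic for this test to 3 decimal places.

MSE = SSE/(n − 2) = 404730000/292 = 1.38606e+06.
SE(b_1) = √(MSE/Sₓₓ) = √(1.38606e+06/151.19) = 95.748.
t = (153.218 − 212.890) / 95.748 = -0.623.
df = n − 2 = 292.
One-sided p ≈ 0.2668, which is ≥ 0.1, so fail to reject H₀.
The data do not give significant evidence that the true slope on gestational age is below 212.890 g per unit.

t = -0.623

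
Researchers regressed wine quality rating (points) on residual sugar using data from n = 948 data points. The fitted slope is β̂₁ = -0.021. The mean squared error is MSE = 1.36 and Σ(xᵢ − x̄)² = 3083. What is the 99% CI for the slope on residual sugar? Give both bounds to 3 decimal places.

(-0.075, 0.033)

SE(β̂₁) = √(MSE/Sₓₓ) = √(1.36/3083) = 0.0210031.
df = n − 2 = 946.
t* = t_{0.005, 946} = 2.581036.
Margin = t* × SE = 2.581036 × 0.0210031 = 0.05421.
CI: -0.021 ± 0.05421 → (-0.075, 0.033).
With 99% confidence, each one-unit increase in residual sugar is associated with a change of between -0.075 and 0.033 points in wine quality rating.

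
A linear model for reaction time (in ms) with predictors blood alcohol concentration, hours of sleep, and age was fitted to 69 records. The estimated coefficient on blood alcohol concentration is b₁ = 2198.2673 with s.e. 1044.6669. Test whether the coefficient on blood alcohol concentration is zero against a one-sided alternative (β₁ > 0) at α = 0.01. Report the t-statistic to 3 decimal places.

t = 2.104

H₀: β₁ = 0 vs H₁: β₁ > 0.
t = (b₁ − β₁⁰)/SE = 2198.2673 / 1044.6669 = 2.104.
df = n − k − 1 = 69 − 3 − 1 = 65.
One-sided p ≈ 0.0196, which is ≥ 0.01, so fail to reject H₀.
The data do not give significant evidence that the true slope on blood alcohol concentration is positive, holding the other predictors fixed.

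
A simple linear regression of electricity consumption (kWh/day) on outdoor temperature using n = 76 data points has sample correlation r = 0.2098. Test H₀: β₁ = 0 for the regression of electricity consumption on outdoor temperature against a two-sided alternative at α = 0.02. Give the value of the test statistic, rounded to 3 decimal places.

t = 1.846

t = r·√(n − 2)/√(1 − r²) = 0.2098·√74/√0.955984 = 1.846.
df = n − 2 = 74.
Two-sided p ≈ 0.0689, which is ≥ 0.02, so fail to reject H₀.
The data do not give significant evidence of a linear association between outdoor temperature and electricity consumption.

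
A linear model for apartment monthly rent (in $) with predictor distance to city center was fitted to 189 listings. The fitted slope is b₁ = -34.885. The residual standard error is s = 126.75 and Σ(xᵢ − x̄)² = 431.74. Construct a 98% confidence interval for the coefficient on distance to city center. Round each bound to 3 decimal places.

(-49.199, -20.571)

SE(b₁) = s/√Sₓₓ = 126.75/√431.74 = 6.1001.
df = n − 2 = 187.
t* = t_{0.01, 187} = 2.346454.
Margin = t* × SE = 2.346454 × 6.1001 = 14.31360.
CI: -34.885 ± 14.31360 → (-49.199, -20.571).
With 98% confidence, each one-unit increase in distance to city center is associated with a change of between -49.199 and -20.571 $ in apartment monthly rent.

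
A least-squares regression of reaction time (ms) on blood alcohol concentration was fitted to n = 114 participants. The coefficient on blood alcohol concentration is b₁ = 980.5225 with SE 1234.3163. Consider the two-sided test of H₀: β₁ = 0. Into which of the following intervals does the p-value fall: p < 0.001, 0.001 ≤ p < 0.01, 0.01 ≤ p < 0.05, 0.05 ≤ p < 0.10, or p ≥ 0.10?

t = 980.5225 / 1234.3163 = 0.794.
df = n − 2 = 114 − 2 = 112.
Two-sided p = 2·P(T_{112} > |t|) ≈ 0.4287.
So p ≥ 0.10.

p ≥ 0.10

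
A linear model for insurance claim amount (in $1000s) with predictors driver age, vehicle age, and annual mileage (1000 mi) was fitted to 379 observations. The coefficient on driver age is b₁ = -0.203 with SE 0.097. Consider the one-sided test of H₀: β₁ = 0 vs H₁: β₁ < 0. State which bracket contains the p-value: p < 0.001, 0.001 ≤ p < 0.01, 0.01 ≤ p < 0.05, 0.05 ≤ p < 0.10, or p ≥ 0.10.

t = -0.203 / 0.097 = -2.093.
df = n − k − 1 = 379 − 3 − 1 = 375.
One-sided p = P(T_{375} < t) ≈ 0.0185.
So 0.01 ≤ p < 0.05.

0.01 ≤ p < 0.05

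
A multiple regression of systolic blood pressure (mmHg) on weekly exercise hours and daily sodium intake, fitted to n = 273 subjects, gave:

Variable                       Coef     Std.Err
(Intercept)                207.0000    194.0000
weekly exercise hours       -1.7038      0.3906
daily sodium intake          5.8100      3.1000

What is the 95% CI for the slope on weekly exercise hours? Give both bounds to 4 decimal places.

(-2.4728, -0.9348)

Read off: b = -1.7038, SE = 0.3906 for weekly exercise hours.
df = n − k − 1 = 273 − 2 − 1 = 270.
t* = t_{0.025, 270} = 1.968789.
Margin = t* × SE = 1.968789 × 0.3906 = 0.769009.
CI: -1.7038 ± 0.769009 → (-2.4728, -0.9348).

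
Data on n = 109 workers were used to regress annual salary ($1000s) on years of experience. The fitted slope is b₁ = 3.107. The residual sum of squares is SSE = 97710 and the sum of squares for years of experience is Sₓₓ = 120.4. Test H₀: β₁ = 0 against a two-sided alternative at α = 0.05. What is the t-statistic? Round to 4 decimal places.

MSE = SSE/(n − 2) = 97710/107 = 913.178.
SE(b₁) = √(MSE/Sₓₓ) = √(913.178/120.4) = 2.754.
t = 3.107 / 2.754 = 1.1282.
df = n − 2 = 107.
Two-sided p ≈ 0.2618, which is ≥ 0.05, so fail to reject H₀.
The data do not give significant evidence of an association between years of experience and annual salary.

t = 1.1282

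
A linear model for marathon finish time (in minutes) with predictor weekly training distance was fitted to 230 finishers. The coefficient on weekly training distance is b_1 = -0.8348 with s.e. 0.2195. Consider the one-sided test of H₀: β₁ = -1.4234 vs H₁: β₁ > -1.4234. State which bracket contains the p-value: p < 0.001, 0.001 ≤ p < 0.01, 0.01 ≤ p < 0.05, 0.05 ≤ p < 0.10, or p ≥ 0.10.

t = (-0.8348 − (-1.4234)) / 0.2195 = 2.682.
df = n − 2 = 230 − 2 = 228.
One-sided p = P(T_{228} > t) ≈ 0.0039.
So 0.001 ≤ p < 0.01.

0.001 ≤ p < 0.01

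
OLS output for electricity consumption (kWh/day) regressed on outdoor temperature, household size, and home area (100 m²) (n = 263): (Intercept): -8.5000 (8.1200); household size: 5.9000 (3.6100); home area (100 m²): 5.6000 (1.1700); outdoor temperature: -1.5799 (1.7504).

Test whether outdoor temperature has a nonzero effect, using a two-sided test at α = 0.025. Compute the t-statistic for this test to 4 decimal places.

Read off: b = -1.5799, SE = 1.7504 for outdoor temperature.
H₀: β₁ = 0 vs H₁: β₁ ≠ 0.
t = -1.5799 / 1.7504 = -0.9026.
df = n − k − 1 = 263 − 3 − 1 = 259.
Two-sided p ≈ 0.3676, which is ≥ 0.025, so fail to reject H₀.
The data do not give significant evidence of an association between outdoor temperature and electricity consumption, after adjusting for the other predictors.

t = -0.9026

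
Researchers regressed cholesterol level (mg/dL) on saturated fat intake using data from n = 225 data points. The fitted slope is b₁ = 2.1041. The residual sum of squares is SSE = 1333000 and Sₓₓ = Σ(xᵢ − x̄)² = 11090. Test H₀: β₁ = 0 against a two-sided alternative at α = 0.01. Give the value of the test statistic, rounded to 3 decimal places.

MSE = SSE/(n − 2) = 1333000/223 = 5977.58.
SE(b₁) = √(MSE/Sₓₓ) = √(5977.58/11090) = 0.73417.
t = 2.1041 / 0.73417 = 2.866.
df = n − 2 = 223.
Two-sided p ≈ 0.0046, which is < 0.01, so reject H₀.
There is evidence that saturated fat intake is associated with cholesterol level.

t = 2.866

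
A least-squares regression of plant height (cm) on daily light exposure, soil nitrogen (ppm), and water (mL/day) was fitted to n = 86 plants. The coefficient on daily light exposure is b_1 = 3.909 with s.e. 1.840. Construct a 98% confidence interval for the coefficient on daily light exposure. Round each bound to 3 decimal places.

(-0.457, 8.275)

df = n − k − 1 = 86 − 3 − 1 = 82.
t* = t_{0.01, 82} = 2.372687.
Margin = t* × SE = 2.372687 × 1.840 = 4.36574.
CI: 3.909 ± 4.36574 → (-0.457, 8.275).
With 98% confidence, each one-unit increase in daily light exposure is associated with a change of between -0.457 and 8.275 cm in plant height, holding the other predictors fixed.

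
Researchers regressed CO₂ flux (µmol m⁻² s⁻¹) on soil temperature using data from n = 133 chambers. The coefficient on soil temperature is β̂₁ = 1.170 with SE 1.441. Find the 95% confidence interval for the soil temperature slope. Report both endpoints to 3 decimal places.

df = n − 2 = 133 − 2 = 131.
t* = t_{0.025, 131} = 1.978239.
Margin = t* × SE = 1.978239 × 1.441 = 2.85064.
CI: 1.170 ± 2.85064 → (-1.681, 4.021).
With 95% confidence, each one-unit increase in soil temperature is associated with a change of between -1.681 and 4.021 µmol m⁻² s⁻¹ in CO₂ flux.

(-1.681, 4.021)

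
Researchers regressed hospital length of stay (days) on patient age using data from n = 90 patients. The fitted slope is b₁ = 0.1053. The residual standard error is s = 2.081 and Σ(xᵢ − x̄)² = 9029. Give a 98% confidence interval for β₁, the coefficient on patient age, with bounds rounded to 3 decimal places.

SE(b₁) = s/√Sₓₓ = 2.081/√9029 = 0.0219004.
df = n − 2 = 88.
t* = t_{0.01, 88} = 2.369472.
Margin = t* × SE = 2.369472 × 0.0219004 = 0.05189.
CI: 0.1053 ± 0.05189 → (0.053, 0.157).
With 98% confidence, each one-unit increase in patient age is associated with a change of between 0.053 and 0.157 days in hospital length of stay.

(0.053, 0.157)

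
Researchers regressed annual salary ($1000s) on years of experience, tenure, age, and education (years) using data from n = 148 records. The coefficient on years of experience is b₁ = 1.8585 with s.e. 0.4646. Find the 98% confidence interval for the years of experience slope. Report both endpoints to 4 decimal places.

(0.7654, 2.9516)

df = n − k − 1 = 148 − 4 − 1 = 143.
t* = t_{0.01, 143} = 2.352707.
Margin = t* × SE = 2.352707 × 0.4646 = 1.093068.
CI: 1.8585 ± 1.093068 → (0.7654, 2.9516).
With 98% confidence, each one-unit increase in years of experience is associated with a change of between 0.7654 and 2.9516 $1000s in annual salary, holding the other predictors fixed.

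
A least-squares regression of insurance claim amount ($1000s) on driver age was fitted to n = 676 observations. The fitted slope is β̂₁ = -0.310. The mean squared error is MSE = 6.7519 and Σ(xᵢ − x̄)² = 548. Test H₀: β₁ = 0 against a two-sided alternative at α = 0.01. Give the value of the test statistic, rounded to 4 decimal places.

t = -2.7928

SE(β̂₁) = √(MSE/Sₓₓ) = √(6.7519/548) = 0.111.
t = -0.310 / 0.111 = -2.7928.
df = n − 2 = 674.
Two-sided p ≈ 0.0054, which is < 0.01, so reject H₀.
There is evidence that driver age is associated with insurance claim amount.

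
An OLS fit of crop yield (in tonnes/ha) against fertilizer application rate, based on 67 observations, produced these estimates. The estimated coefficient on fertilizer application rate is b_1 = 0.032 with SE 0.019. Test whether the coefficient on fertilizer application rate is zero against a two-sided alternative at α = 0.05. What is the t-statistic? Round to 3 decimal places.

t = 1.684

H₀: β₁ = 0 vs H₁: β₁ ≠ 0.
t = (b_1 − β₁⁰)/SE = 0.032 / 0.019 = 1.684.
df = n − 2 = 67 − 2 = 65.
Two-sided p ≈ 0.0969, which is ≥ 0.05, so fail to reject H₀.
The data do not give significant evidence of an association between fertilizer application rate and crop yield.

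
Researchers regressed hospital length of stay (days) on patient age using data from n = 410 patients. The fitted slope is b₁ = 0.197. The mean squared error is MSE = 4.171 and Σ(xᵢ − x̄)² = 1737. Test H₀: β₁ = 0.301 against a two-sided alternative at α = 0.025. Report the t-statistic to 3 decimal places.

SE(b₁) = √(MSE/Sₓₓ) = √(4.171/1737) = 0.0490027.
t = (0.197 − 0.301) / 0.0490027 = -2.122.
df = n − 2 = 408.
Two-sided p ≈ 0.0344, which is ≥ 0.025, so fail to reject H₀.
The data are consistent with a true slope of 0.301 days per unit of patient age.

t = -2.122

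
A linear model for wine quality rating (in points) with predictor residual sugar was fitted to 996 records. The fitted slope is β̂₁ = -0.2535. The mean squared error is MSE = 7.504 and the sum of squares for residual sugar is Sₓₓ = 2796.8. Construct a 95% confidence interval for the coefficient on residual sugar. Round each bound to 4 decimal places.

(-0.3551, -0.1519)

SE(β̂₁) = √(MSE/Sₓₓ) = √(7.504/2796.8) = 0.0517983.
df = n − 2 = 994.
t* = t_{0.025, 994} = 1.962353.
Margin = t* × SE = 1.962353 × 0.0517983 = 0.101647.
CI: -0.2535 ± 0.101647 → (-0.3551, -0.1519).
With 95% confidence, each one-unit increase in residual sugar is associated with a change of between -0.3551 and -0.1519 points in wine quality rating.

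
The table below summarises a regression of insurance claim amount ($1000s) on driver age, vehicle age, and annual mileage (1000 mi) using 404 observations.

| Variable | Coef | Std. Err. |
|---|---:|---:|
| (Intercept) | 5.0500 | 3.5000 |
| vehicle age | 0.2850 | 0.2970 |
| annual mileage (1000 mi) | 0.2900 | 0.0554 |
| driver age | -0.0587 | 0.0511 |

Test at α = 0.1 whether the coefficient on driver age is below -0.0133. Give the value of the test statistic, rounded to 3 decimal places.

t = -0.888

Read off: b = -0.0587, SE = 0.0511 for driver age.
H₀: β₁ = -0.0133 vs H₁: β₁ < -0.0133.
t = (-0.0587 − (-0.0133)) / 0.0511 = -0.888.
df = n − k − 1 = 404 − 3 − 1 = 400.
One-sided p ≈ 0.1874, which is ≥ 0.1, so fail to reject H₀.
The data do not give significant evidence that the true slope on driver age is below -0.0133 $1000s per unit, holding the other predictors fixed.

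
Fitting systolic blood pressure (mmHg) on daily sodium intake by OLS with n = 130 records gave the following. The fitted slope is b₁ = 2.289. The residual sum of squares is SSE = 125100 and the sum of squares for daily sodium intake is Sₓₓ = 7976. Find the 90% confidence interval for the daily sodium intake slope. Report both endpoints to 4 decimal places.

MSE = SSE/(n − 2) = 125100/128 = 977.344.
SE(b₁) = √(MSE/Sₓₓ) = √(977.344/7976) = 0.350051.
df = n − 2 = 128.
t* = t_{0.05, 128} = 1.656845.
Margin = t* × SE = 1.656845 × 0.350051 = 0.579980.
CI: 2.289 ± 0.579980 → (1.7090, 2.8690).
With 90% confidence, each one-unit increase in daily sodium intake is associated with a change of between 1.7090 and 2.8690 mmHg in systolic blood pressure.

(1.7090, 2.8690)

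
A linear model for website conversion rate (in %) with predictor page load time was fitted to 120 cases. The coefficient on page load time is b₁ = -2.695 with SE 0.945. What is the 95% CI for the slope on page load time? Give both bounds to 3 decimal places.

df = n − 2 = 120 − 2 = 118.
t* = t_{0.025, 118} = 1.980272.
Margin = t* × SE = 1.980272 × 0.945 = 1.87136.
CI: -2.695 ± 1.87136 → (-4.566, -0.824).
With 95% confidence, each one-unit increase in page load time is associated with a change of between -4.566 and -0.824 % in website conversion rate.

(-4.566, -0.824)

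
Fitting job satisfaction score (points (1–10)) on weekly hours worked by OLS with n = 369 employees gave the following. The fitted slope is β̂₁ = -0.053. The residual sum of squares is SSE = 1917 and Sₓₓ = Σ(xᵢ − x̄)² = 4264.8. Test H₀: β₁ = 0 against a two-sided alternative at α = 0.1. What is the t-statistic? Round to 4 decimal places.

MSE = SSE/(n − 2) = 1917/367 = 5.22343.
SE(β̂₁) = √(MSE/Sₓₓ) = √(5.22343/4264.8) = 0.0349968.
t = -0.053 / 0.0349968 = -1.5144.
df = n − 2 = 367.
Two-sided p ≈ 0.1308, which is ≥ 0.1, so fail to reject H₀.
The data do not give significant evidence of an association between weekly hours worked and job satisfaction score.

t = -1.5144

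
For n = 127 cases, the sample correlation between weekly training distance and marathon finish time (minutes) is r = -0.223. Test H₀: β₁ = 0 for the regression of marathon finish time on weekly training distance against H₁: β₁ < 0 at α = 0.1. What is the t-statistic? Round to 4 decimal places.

t = r·√(n − 2)/√(1 − r²) = -0.223·√125/√0.950271 = -2.5576.
df = n − 2 = 125.
One-sided p ≈ 0.0059, which is < 0.1, so reject H₀.
There is evidence of a linear association between weekly training distance and marathon finish time.

t = -2.5576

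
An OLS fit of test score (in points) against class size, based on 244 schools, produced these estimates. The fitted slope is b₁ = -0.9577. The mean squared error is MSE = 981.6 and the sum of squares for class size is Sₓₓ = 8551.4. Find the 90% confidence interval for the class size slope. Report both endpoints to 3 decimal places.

SE(b₁) = √(MSE/Sₓₓ) = √(981.6/8551.4) = 0.338804.
df = n − 2 = 242.
t* = t_{0.05, 242} = 1.651175.
Margin = t* × SE = 1.651175 × 0.338804 = 0.55942.
CI: -0.9577 ± 0.55942 → (-1.517, -0.398).
With 90% confidence, each one-unit increase in class size is associated with a change of between -1.517 and -0.398 points in test score.

(-1.517, -0.398)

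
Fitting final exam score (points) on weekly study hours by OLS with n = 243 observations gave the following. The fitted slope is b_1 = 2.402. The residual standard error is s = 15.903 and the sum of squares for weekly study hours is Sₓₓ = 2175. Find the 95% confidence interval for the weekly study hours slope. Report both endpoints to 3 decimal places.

(1.730, 3.074)

SE(b_1) = s/√Sₓₓ = 15.903/√2175 = 0.340996.
df = n − 2 = 241.
t* = t_{0.025, 241} = 1.969856.
Margin = t* × SE = 1.969856 × 0.340996 = 0.67171.
CI: 2.402 ± 0.67171 → (1.730, 3.074).
With 95% confidence, each one-unit increase in weekly study hours is associated with a change of between 1.730 and 3.074 points in final exam score.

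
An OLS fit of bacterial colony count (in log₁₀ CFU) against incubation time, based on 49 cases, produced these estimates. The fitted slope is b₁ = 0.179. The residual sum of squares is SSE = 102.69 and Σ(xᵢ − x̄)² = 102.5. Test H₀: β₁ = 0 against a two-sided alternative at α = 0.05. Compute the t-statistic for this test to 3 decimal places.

MSE = SSE/(n − 2) = 102.69/47 = 2.18489.
SE(b₁) = √(MSE/Sₓₓ) = √(2.18489/102.5) = 0.146.
t = 0.179 / 0.146 = 1.226.
df = n − 2 = 47.
Two-sided p ≈ 0.2263, which is ≥ 0.05, so fail to reject H₀.
The data do not give significant evidence of an association between incubation time and bacterial colony count.

t = 1.226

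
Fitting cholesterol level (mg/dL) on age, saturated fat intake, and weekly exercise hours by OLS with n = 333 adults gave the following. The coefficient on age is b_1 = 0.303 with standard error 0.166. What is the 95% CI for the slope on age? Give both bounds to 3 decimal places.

df = n − k − 1 = 333 − 3 − 1 = 329.
t* = t_{0.025, 329} = 1.967201.
Margin = t* × SE = 1.967201 × 0.166 = 0.32656.
CI: 0.303 ± 0.32656 → (-0.024, 0.630).
With 95% confidence, each one-unit increase in age is associated with a change of between -0.024 and 0.630 mg/dL in cholesterol level, holding the other predictors fixed.

(-0.024, 0.630)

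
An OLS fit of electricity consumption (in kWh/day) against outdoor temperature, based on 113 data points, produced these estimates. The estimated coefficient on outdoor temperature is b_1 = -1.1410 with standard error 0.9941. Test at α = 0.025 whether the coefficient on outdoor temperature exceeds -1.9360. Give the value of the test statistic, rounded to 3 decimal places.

H₀: β₁ = -1.9360 vs H₁: β₁ > -1.9360.
t = (b_1 − β₁⁰)/SE = (-1.1410 − (-1.9360)) / 0.9941 = 0.800.
df = n − 2 = 113 − 2 = 111.
One-sided p ≈ 0.2128, which is ≥ 0.025, so fail to reject H₀.
The data do not give significant evidence that the true slope on outdoor temperature exceeds -1.9360 kWh/day per unit.

t = 0.800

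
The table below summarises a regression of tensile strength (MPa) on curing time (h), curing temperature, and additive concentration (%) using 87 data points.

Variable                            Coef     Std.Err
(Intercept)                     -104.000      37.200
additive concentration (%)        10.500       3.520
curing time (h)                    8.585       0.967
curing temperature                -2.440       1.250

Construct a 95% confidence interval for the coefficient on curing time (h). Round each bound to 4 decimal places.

Read off: b = 8.585, SE = 0.967 for curing time (h).
df = n − k − 1 = 87 − 3 − 1 = 83.
t* = t_{0.025, 83} = 1.98896.
Margin = t* × SE = 1.98896 × 0.967 = 1.923324.
CI: 8.585 ± 1.923324 → (6.6617, 10.5083).

(6.6617, 10.5083)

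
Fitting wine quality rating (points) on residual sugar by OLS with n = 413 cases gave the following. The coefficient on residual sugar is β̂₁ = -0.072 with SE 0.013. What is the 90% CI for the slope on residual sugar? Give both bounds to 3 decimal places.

(-0.093, -0.051)

df = n − 2 = 413 − 2 = 411.
t* = t_{0.05, 411} = 1.64857.
Margin = t* × SE = 1.64857 × 0.013 = 0.02143.
CI: -0.072 ± 0.02143 → (-0.093, -0.051).
With 90% confidence, each one-unit increase in residual sugar is associated with a change of between -0.093 and -0.051 points in wine quality rating.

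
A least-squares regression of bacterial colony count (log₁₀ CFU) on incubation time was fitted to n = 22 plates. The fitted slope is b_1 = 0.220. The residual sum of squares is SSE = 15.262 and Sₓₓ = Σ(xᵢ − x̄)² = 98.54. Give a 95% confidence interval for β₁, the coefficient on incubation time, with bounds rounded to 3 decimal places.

MSE = SSE/(n − 2) = 15.262/20 = 0.7631.
SE(b_1) = √(MSE/Sₓₓ) = √(0.7631/98.54) = 0.0880004.
df = n − 2 = 20.
t* = t_{0.025, 20} = 2.085963.
Margin = t* × SE = 2.085963 × 0.0880004 = 0.18357.
CI: 0.220 ± 0.18357 → (0.036, 0.404).
With 95% confidence, each one-unit increase in incubation time is associated with a change of between 0.036 and 0.404 log₁₀ CFU in bacterial colony count.

(0.036, 0.404)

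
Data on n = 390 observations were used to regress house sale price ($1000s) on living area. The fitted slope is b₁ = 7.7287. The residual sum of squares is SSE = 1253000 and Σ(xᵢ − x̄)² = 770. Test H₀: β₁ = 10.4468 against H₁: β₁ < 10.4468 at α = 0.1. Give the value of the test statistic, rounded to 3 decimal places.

t = -1.327

MSE = SSE/(n − 2) = 1253000/388 = 3229.38.
SE(b₁) = √(MSE/Sₓₓ) = √(3229.38/770) = 2.04793.
t = (7.7287 − 10.4468) / 2.04793 = -1.327.
df = n − 2 = 388.
One-sided p ≈ 0.0926, which is < 0.1, so reject H₀.
There is evidence that the true slope on living area is below 10.4468 $1000s per unit.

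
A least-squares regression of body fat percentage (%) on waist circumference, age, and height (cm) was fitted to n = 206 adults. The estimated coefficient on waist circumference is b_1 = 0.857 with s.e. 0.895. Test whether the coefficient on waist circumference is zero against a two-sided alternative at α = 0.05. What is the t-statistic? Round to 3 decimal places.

t = 0.958

H₀: β₁ = 0 vs H₁: β₁ ≠ 0.
t = (b_1 − β₁⁰)/SE = 0.857 / 0.895 = 0.958.
df = n − k − 1 = 206 − 3 − 1 = 202.
Two-sided p ≈ 0.3394, which is ≥ 0.05, so fail to reject H₀.
The data do not give significant evidence of an association between waist circumference and body fat percentage, after adjusting for the other predictors.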